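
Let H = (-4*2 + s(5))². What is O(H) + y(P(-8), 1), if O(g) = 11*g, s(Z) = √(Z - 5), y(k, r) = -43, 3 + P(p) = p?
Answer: 661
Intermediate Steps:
P(p) = -3 + p
s(Z) = √(-5 + Z)
H = 64 (H = (-4*2 + √(-5 + 5))² = (-8 + √0)² = (-8 + 0)² = (-8)² = 64)
O(H) + y(P(-8), 1) = 11*64 - 43 = 704 - 43 = 661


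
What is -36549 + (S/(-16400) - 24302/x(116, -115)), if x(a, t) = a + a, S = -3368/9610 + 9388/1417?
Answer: -1023211745737653/27915608500 ≈ -36654.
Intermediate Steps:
S = 42723112/6808685 (S = -3368*1/9610 + 9388*(1/1417) = -1684/4805 + 9388/1417 = 42723112/6808685 ≈ 6.2748)
x(a, t) = 2*a
-36549 + (S/(-16400) - 24302/x(116, -115)) = -36549 + ((42723112/6808685)/(-16400) - 24302/(2*116)) = -36549 + ((42723112/6808685)*(-1/16400) - 24302/232) = -36549 + (-5340389/13957804250 - 24302*1/232) = -36549 + (-5340389/13957804250 - 419/4) = -36549 - 2924170671153/27915608500 = -1023211745737653/27915608500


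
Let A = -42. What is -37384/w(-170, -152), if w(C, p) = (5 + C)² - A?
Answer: -37384/27267 ≈ -1.3710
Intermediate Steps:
w(C, p) = 42 + (5 + C)² (w(C, p) = (5 + C)² - 1*(-42) = (5 + C)² + 42 = 42 + (5 + C)²)
-37384/w(-170, -152) = -37384/(42 + (5 - 170)²) = -37384/(42 + (-165)²) = -37384/(42 + 27225) = -37384/27267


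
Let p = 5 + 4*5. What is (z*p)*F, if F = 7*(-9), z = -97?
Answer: 152775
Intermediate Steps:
p = 25 (p = 5 + 20 = 25)
F = -63
(z*p)*F = -97*25*(-63) = -2425*(-63) = 152775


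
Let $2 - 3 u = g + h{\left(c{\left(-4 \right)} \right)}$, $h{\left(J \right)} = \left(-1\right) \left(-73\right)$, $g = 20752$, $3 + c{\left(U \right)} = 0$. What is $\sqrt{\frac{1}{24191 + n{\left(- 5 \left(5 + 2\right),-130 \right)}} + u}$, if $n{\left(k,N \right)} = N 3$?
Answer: $\frac{18 i \sqrt{12135772885}}{23801} \approx 83.313 i$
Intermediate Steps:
$c{\left(U \right)} = -3$ ($c{\left(U \right)} = -3 + 0 = -3$)
$n{\left(k,N \right)} = 3 N$
$h{\left(J \right)} = 73$
$u = -6941$ ($u = \frac{2}{3} - \frac{20752 + 73}{3} = \frac{2}{3} - \frac{20825}{3} = -6941$)
$\sqrt{\frac{1}{24191 + n{\left(- 5 \left(5 + 2\right),-130 \right)}} + u} = \sqrt{\frac{1}{24191 + 3 \left(-130\right)} - 6941} = \sqrt{\frac{1}{24191 - 390} - 6941} = \sqrt{\frac{1}{23801} - 6941} = \sqrt{- \frac{165202740}{23801}} = \frac{18 i \sqrt{12135772885}}{23801}$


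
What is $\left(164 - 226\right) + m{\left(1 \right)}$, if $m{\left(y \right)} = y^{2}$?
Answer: $-61$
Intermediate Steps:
$\left(164 - 226\right) + m{\left(1 \right)} = \left(164 - 226\right) + 1^{2} = -62 + 1 = -61$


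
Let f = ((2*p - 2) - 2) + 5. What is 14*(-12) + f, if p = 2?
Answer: -163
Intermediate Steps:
f = 5 (f = ((2*2 - 2) - 2) + 5 = ((4 - 2) - 2) + 5 = (2 - 2) + 5 = 0 + 5 = 5)
14*(-12) + f = 14*(-12) + 5 = -168 + 5 = -163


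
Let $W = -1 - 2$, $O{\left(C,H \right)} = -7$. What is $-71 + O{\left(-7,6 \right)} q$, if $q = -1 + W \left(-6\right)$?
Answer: $-190$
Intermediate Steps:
$W = -3$ ($W = -1 - 2 = -3$)
$q = 17$ ($q = -1 - -18 = -1 + 18 = 17$)
$-71 + O{\left(-7,6 \right)} q = -71 - 119 = -190$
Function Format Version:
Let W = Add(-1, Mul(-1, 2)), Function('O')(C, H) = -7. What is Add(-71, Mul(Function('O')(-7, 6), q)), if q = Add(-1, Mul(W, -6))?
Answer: -190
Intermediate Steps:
W = -3 (W = Add(-1, -2) = -3)
q = 17 (q = Add(-1, Mul(-3, -6)) = Add(-1, 18) = 17)
Add(-71, Mul(Function('O')(-7, 6), q)) = Add(-71, Mul(-7, 17)) = Add(-71, -119) = -190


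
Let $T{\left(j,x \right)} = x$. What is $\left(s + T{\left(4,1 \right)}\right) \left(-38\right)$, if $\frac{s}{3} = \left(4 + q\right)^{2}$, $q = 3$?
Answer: $-5624$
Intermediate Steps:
$s = 147$ ($s = 3 \left(4 + 3\right)^{2} = 3 \cdot 7^{2} = 3 \cdot 49 = 147$)
$\left(s + T{\left(4,1 \right)}\right) \left(-38\right) = \left(147 + 1\right) \left(-38\right) = 148 \left(-38\right) = -5624$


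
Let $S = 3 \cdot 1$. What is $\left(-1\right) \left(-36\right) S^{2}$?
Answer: $324$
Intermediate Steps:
$S = 3$
$\left(-1\right) \left(-36\right) S^{2} = \left(-1\right) \left(-36\right) 3^{2} = 36 \cdot 9 = 324$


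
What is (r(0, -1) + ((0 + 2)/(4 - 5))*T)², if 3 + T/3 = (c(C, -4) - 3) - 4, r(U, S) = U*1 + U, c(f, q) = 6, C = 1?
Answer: 576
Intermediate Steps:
r(U, S) = 2*U (r(U, S) = U + U = 2*U)
T = -12 (T = -9 + 3*((6 - 3) - 4) = -9 + 3*(3 - 4) = -9 + 3*(-1) = -9 - 3 = -12)
(r(0, -1) + ((0 + 2)/(4 - 5))*T)² = (2*0 + ((0 + 2)/(4 - 5))*(-12))² = (0 + (2/(-1))*(-12))² = (0 + (2*(-1))*(-12))² = (0 - 2*(-12))² = (0 + 24)² = 24² = 576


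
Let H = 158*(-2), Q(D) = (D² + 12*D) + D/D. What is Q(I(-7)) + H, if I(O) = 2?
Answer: -287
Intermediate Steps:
Q(D) = 1 + D² + 12*D (Q(D) = (D² + 12*D) + 1 = 1 + D² + 12*D)
H = -316
Q(I(-7)) + H = (1 + 2² + 12*2) - 316 = (1 + 4 + 24) - 316 = 29 - 316 = -287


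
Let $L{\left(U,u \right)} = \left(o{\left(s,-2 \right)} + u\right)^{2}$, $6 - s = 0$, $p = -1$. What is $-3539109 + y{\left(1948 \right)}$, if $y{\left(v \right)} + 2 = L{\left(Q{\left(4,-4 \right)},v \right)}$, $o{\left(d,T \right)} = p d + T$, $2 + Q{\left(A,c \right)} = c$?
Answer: $224489$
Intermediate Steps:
$s = 6$ ($s = 6 - 0 = 6 + 0 = 6$)
$Q{\left(A,c \right)} = -2 + c$
$o{\left(d,T \right)} = T - d$ ($o{\left(d,T \right)} = - d + T = T - d$)
$L{\left(U,u \right)} = \left(-8 + u\right)^{2}$ ($L{\left(U,u \right)} = \left(\left(-2 - 6\right) + u\right)^{2} = \left(-8 + u\right)^{2}$)
$y{\left(v \right)} = -2 + \left(-8 + v\right)^{2}$
$-3539109 + y{\left(1948 \right)} = -3539109 - \left(2 - \left(-8 + 1948\right)^{2}\right) = -3539109 - \left(2 - 1940^{2}\right) = -3539109 + \left(-2 + 3763600\right) = -3539109 + 3763598 = 224489$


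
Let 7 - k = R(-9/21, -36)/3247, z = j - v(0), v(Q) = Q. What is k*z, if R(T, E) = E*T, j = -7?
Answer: -158995/3247 ≈ -48.967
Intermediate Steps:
z = -7 (z = -7 - 1*0 = -7 + 0 = -7)
k = 158995/22729 (k = 7 - (-(-324)/21)/3247 = 7 - (-36*(-3/7))/3247 = 7 - 108/(7*3247) = 7 - 1*108/22729 = 7 - 108/22729 = 158995/22729 ≈ 6.9952)
k*z = (158995/22729)*(-7) = -158995/3247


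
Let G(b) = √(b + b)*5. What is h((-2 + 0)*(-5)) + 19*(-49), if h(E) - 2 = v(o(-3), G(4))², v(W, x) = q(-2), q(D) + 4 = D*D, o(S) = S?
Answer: -929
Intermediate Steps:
q(D) = -4 + D² (q(D) = -4 + D*D = -4 + D²)
G(b) = 5*√2*√b (G(b) = √(2*b)*5 = (√2*√b)*5 = 5*√2*√b)
v(W, x) = 0 (v(W, x) = -4 + (-2)² = -4 + 4 = 0)
h(E) = 2 (h(E) = 2 + 0² = 2 + 0 = 2)
h((-2 + 0)*(-5)) + 19*(-49) = 2 + 19*(-49) = 2 - 931 = -929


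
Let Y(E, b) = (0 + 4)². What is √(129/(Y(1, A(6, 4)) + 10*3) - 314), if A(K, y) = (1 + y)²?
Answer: I*√658490/46 ≈ 17.641*I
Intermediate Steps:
Y(E, b) = 16 (Y(E, b) = 4² = 16)
√(129/(Y(1, A(6, 4)) + 10*3) - 314) = √(129/(16 + 10*3) - 314) = √(129/(16 + 30) - 314) = √(129/46 - 314) = √(-14315/46) = I*√658490/46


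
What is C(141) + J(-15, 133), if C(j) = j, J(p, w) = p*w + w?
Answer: -1721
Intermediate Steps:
J(p, w) = w + p*w
C(141) + J(-15, 133) = 141 + 133*(1 - 15) = 141 + 133*(-14) = 141 - 1862 = -1721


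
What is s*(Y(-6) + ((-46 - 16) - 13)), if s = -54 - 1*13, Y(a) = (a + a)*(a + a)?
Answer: -4623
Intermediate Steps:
Y(a) = 4*a² (Y(a) = (2*a)*(2*a) = 4*a²)
s = -67 (s = -54 - 13 = -67)
s*(Y(-6) + ((-46 - 16) - 13)) = -67*(4*(-6)² + ((-46 - 16) - 13)) = -67*(4*36 + (-62 - 13)) = -67*(144 - 75) = -67*69 = -4623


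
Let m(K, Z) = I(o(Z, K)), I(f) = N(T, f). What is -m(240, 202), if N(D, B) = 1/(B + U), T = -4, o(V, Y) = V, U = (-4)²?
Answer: -1/218 ≈ -0.0045872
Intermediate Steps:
U = 16
N(D, B) = 1/(16 + B) (N(D, B) = 1/(B + 16) = 1/(16 + B))
I(f) = 1/(16 + f)
m(K, Z) = 1/(16 + Z)
-m(240, 202) = -1/(16 + 202) = -1/218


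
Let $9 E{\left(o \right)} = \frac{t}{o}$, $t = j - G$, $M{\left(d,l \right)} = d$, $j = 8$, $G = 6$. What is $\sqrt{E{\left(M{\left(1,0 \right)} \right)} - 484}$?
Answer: $\frac{i \sqrt{4354}}{3} \approx 21.995 i$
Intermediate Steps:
$t = 2$ ($t = 8 - 6 = 2$)
$E{\left(o \right)} = \frac{2}{9 o}$ ($E{\left(o \right)} = \frac{2 \frac{1}{o}}{9} = \frac{2}{9 o}$)
$\sqrt{E{\left(M{\left(1,0 \right)} \right)} - 484} = \sqrt{\frac{2}{9 \cdot 1} - 484} = \sqrt{\frac{2}{9} \cdot 1 - 484} = \sqrt{\frac{2}{9} - 484} = \sqrt{- \frac{4354}{9}} = \frac{i \sqrt{4354}}{3}$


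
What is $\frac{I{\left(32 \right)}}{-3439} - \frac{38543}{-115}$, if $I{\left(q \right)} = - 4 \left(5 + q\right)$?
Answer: $\frac{132566397}{395485} \approx 335.2$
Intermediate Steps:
$I{\left(q \right)} = -20 - 4 q$
$\frac{I{\left(32 \right)}}{-3439} - \frac{38543}{-115} = \frac{-20 - 128}{-3439} - \frac{38543}{-115} = \left(-20 - 128\right) \left(- \frac{1}{3439}\right) - - \frac{38543}{115} = \left(-148\right) \left(- \frac{1}{3439}\right) + \frac{38543}{115} = \frac{148}{3439} + \frac{38543}{115} = \frac{132566397}{395485}$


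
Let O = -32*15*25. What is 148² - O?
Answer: 33904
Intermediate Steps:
O = -12000 (O = -480*25 = -12000)
148² - O = 148² - 1*(-12000) = 21904 + 12000 = 33904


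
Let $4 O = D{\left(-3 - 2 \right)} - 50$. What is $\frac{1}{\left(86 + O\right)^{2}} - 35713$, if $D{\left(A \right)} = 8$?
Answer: $- \frac{814292109}{22801} \approx -35713.0$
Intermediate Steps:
$O = - \frac{21}{2}$ ($O = \frac{8 - 50}{4} = \frac{1}{4} \left(-42\right) = - \frac{21}{2} \approx -10.5$)
$\frac{1}{\left(86 + O\right)^{2}} - 35713 = \frac{1}{\left(86 - \frac{21}{2}\right)^{2}} - 35713 = \frac{1}{\left(\frac{151}{2}\right)^{2}} - 35713 = \frac{1}{\frac{22801}{4}} - 35713 = \frac{4}{22801} - 35713 = - \frac{814292109}{22801}$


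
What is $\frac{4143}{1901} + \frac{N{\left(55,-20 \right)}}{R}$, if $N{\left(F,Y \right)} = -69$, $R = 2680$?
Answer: $\frac{10972071}{5094680} \approx 2.1536$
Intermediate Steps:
$\frac{4143}{1901} + \frac{N{\left(55,-20 \right)}}{R} = \frac{4143}{1901} - \frac{69}{2680} = \frac{10972071}{5094680}$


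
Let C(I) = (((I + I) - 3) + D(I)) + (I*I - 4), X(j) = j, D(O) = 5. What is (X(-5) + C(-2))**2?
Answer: 49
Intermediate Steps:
C(I) = -2 + I**2 + 2*I (C(I) = (((I + I) - 3) + 5) + (I*I - 4) = ((2*I - 3) + 5) + (I**2 - 4) = ((-3 + 2*I) + 5) + (-4 + I**2) = (2 + 2*I) + (-4 + I**2) = -2 + I**2 + 2*I)
(X(-5) + C(-2))**2 = (-5 + (-2 + (-2)**2 + 2*(-2)))**2 = (-5 + (-2 + 4 - 4))**2 = (-5 - 2)**2 = (-7)**2 = 49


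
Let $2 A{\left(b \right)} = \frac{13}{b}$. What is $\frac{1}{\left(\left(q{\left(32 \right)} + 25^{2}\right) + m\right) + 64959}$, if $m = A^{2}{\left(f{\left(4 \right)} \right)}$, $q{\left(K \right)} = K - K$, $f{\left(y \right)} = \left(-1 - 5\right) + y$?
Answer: $\frac{16}{1049513} \approx 1.5245 \cdot 10^{-5}$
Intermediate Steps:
$f{\left(y \right)} = -6 + y$
$q{\left(K \right)} = 0$
$A{\left(b \right)} = \frac{13}{2 b}$ ($A{\left(b \right)} = \frac{13 \frac{1}{b}}{2} = \frac{13}{2 b}$)
$m = \frac{169}{16}$ ($m = \left(\frac{13}{2 \left(-6 + 4\right)}\right)^{2} = \left(\frac{13}{2 \left(-2\right)}\right)^{2} = \left(\frac{13}{2} \left(- \frac{1}{2}\right)\right)^{2} = \left(- \frac{13}{4}\right)^{2} = \frac{169}{16} \approx 10.563$)
$\frac{1}{\left(\left(q{\left(32 \right)} + 25^{2}\right) + m\right) + 64959} = \frac{1}{\left(\left(0 + 25^{2}\right) + \frac{169}{16}\right) + 64959} = \frac{1}{\left(\left(0 + 625\right) + \frac{169}{16}\right) + 64959} = \frac{1}{\left(625 + \frac{169}{16}\right) + 64959} = \frac{1}{\frac{10169}{16} + 64959} = \frac{1}{\frac{1049513}{16}} = \frac{16}{1049513}$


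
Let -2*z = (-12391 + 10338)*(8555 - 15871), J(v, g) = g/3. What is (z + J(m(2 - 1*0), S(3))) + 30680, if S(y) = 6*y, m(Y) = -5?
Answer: -7479188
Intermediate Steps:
J(v, g) = g/3 (J(v, g) = g*(⅓) = g/3)
z = -7509874 (z = -(-12391 + 10338)*(8555 - 15871)/2 = -(-2053)*(-7316)/2 = -½*15019748 = -7509874)
(z + J(m(2 - 1*0), S(3))) + 30680 = (-7509874 + (6*3)/3) + 30680 = (-7509874 + (⅓)*18) + 30680 = (-7509874 + 6) + 30680 = -7509868 + 30680 = -7479188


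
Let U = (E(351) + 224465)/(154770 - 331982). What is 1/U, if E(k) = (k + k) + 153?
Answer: -44303/56330 ≈ -0.78649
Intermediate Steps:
E(k) = 153 + 2*k (E(k) = 2*k + 153 = 153 + 2*k)
U = -56330/44303 (U = ((153 + 2*351) + 224465)/(154770 - 331982) = ((153 + 702) + 224465)/(-177212) = (855 + 224465)*(-1/177212) = 225320*(-1/177212) = -56330/44303 ≈ -1.2715)
1/U = 1/(-56330/44303) = -44303/56330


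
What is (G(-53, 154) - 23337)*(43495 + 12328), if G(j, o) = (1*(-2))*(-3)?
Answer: -1302406413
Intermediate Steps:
G(j, o) = 6 (G(j, o) = -2*(-3) = 6)
(G(-53, 154) - 23337)*(43495 + 12328) = (6 - 23337)*(43495 + 12328) = -23331*55823 = -1302406413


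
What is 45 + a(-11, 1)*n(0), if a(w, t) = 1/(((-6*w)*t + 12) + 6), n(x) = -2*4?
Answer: 943/21 ≈ 44.905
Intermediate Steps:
n(x) = -8
a(w, t) = 1/(18 - 6*t*w) (a(w, t) = 1/((-6*t*w + 12) + 6) = 1/((12 - 6*t*w) + 6) = 1/(18 - 6*t*w))
45 + a(-11, 1)*n(0) = 45 - 1/(-18 + 6*1*(-11))*(-8) = 45 - 1/(-18 - 66)*(-8) = 45 - 1/(-84)*(-8) = 45 - 1*(-1/84)*(-8) = 45 + (1/84)*(-8) = 45 - 2/21 = 943/21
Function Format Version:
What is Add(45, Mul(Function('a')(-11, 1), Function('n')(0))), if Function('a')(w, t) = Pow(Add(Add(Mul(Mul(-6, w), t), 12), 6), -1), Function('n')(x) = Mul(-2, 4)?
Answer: Rational(943, 21) ≈ 44.905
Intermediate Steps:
Function('n')(x) = -8
Function('a')(w, t) = Pow(Add(18, Mul(-6, t, w)), -1) (Function('a')(w, t) = Pow(Add(Add(Mul(-6, t, w), 12), 6), -1) = Pow(Add(Add(12, Mul(-6, t, w)), 6), -1) = Pow(Add(18, Mul(-6, t, w)), -1))
Add(45, Mul(Function('a')(-11, 1), Function('n')(0))) = Add(45, Mul(Mul(-1, Pow(Add(-18, Mul(6, 1, -11)), -1)), -8)) = Add(45, Mul(Mul(-1, Pow(Add(-18, -66), -1)), -8)) = Add(45, Mul(Mul(-1, Pow(-84, -1)), -8)) = Add(45, Mul(Mul(-1, Rational(-1, 84)), -8)) = Add(45, Mul(Rational(1, 84), -8)) = Add(45, Rational(-2, 21)) = Rational(943, 21)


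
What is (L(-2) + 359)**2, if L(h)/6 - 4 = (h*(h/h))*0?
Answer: 146689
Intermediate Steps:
L(h) = 24 (L(h) = 24 + 6*((h*(h/h))*0) = 24 + 6*((h*1)*0) = 24 + 6*(h*0) = 24 + 6*0 = 24 + 0 = 24)
(L(-2) + 359)**2 = (24 + 359)**2 = 383**2 = 146689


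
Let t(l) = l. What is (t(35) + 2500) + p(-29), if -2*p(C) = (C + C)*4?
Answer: 2651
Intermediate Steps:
p(C) = -4*C (p(C) = -(C + C)*4/2 = -2*C*4/2 = -4*C)
(t(35) + 2500) + p(-29) = (35 + 2500) - 4*(-29) = 2535 + 116 = 2651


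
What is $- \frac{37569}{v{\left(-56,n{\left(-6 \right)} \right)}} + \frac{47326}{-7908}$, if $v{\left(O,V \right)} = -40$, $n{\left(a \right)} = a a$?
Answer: $\frac{73800653}{79080} \approx 933.24$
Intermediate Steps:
$n{\left(a \right)} = a^{2}$
$- \frac{37569}{v{\left(-56,n{\left(-6 \right)} \right)}} + \frac{47326}{-7908} = - \frac{37569}{-40} + \frac{47326}{-7908} = \left(-37569\right) \left(- \frac{1}{40}\right) + 47326 \left(- \frac{1}{7908}\right) = \frac{37569}{40} - \frac{23663}{3954} = \frac{73800653}{79080}$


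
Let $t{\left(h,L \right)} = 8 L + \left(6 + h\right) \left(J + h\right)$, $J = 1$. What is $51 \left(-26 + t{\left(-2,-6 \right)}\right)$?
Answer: $-3978$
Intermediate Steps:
$t{\left(h,L \right)} = 8 L + \left(1 + h\right) \left(6 + h\right)$ ($t{\left(h,L \right)} = 8 L + \left(6 + h\right) \left(1 + h\right) = 8 L + \left(1 + h\right) \left(6 + h\right)$)
$51 \left(-26 + t{\left(-2,-6 \right)}\right) = 51 \left(-26 + \left(6 + \left(-2\right)^{2} + 7 \left(-2\right) + 8 \left(-6\right)\right)\right) = 51 \left(-26 + \left(6 + 4 - 14 - 48\right)\right) = 51 \left(-26 - 52\right) = 51 \left(-78\right) = -3978$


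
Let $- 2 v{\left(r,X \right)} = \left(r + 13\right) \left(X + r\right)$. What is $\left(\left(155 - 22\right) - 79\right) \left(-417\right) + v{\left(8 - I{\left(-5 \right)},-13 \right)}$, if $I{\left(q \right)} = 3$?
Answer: $-22446$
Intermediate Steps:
$v{\left(r,X \right)} = - \frac{\left(13 + r\right) \left(X + r\right)}{2}$ ($v{\left(r,X \right)} = - \frac{\left(r + 13\right) \left(X + r\right)}{2} = - \frac{\left(13 + r\right) \left(X + r\right)}{2}$)
$\left(\left(155 - 22\right) - 79\right) \left(-417\right) + v{\left(8 - I{\left(-5 \right)},-13 \right)} = \left(\left(155 - 22\right) - 79\right) \left(-417\right) - \left(- \frac{169}{2} + \frac{\left(8 - 3\right)^{2}}{2}\right) = \left(133 - 79\right) \left(-417\right) - \left(- \frac{169}{2} + \frac{\left(8 - 3\right)^{2}}{2}\right) = 54 \left(-417\right) - \left(-52 - \frac{65}{2} + \frac{25}{2}\right) = -22518 + \left(\frac{169}{2} - \frac{65}{2} - \frac{25}{2} + \frac{65}{2}\right) = -22518 + 72 = -22446$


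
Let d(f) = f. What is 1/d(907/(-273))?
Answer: -273/907 ≈ -0.30099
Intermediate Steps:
1/d(907/(-273)) = 1/(907/(-273)) = 1/(907*(-1/273)) = 1/(-907/273) = -273/907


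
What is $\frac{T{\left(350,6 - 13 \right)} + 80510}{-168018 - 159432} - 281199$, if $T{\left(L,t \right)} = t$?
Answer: $- \frac{92078693053}{327450} \approx -2.812 \cdot 10^{5}$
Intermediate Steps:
$\frac{T{\left(350,6 - 13 \right)} + 80510}{-168018 - 159432} - 281199 = \frac{\left(6 - 13\right) + 80510}{-168018 - 159432} - 281199 = \frac{\left(6 - 13\right) + 80510}{-327450} - 281199 = \left(-7 + 80510\right) \left(- \frac{1}{327450}\right) - 281199 = 80503 \left(- \frac{1}{327450}\right) - 281199 = - \frac{80503}{327450} - 281199 = - \frac{92078693053}{327450}$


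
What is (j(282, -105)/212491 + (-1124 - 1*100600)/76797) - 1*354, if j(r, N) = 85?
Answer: -276115169357/777079587 ≈ -355.32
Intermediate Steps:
(j(282, -105)/212491 + (-1124 - 1*100600)/76797) - 1*354 = (85/212491 + (-1124 - 1*100600)/76797) - 1*354 = (85*(1/212491) + (-1124 - 100600)*(1/76797)) - 354 = (85/212491 - 101724*1/76797) - 354 = (85/212491 - 4844/3657) - 354 = -1028995559/777079587 - 354 = -276115169357/777079587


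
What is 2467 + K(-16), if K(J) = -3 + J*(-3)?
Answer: 2512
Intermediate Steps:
K(J) = -3 - 3*J
2467 + K(-16) = 2467 + (-3 - 3*(-16)) = 2467 + (-3 + 48) = 2467 + 45 = 2512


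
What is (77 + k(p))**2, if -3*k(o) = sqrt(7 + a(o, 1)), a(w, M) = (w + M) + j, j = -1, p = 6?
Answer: (231 - sqrt(13))**2/9 ≈ 5745.4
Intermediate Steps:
a(w, M) = -1 + M + w (a(w, M) = (w + M) - 1 = (M + w) - 1 = -1 + M + w)
k(o) = -sqrt(7 + o)/3 (k(o) = -sqrt(7 + (-1 + 1 + o))/3 = -sqrt(7 + o)/3)
(77 + k(p))**2 = (77 - sqrt(7 + 6)/3)**2 = (77 - sqrt(13)/3)**2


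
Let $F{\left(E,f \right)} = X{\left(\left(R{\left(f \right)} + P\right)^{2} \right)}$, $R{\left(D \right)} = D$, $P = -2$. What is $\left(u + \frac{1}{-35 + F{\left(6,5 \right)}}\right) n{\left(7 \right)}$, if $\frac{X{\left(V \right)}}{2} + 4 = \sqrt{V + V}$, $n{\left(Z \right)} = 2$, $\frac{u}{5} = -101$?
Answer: $- \frac{1794856}{1777} - \frac{12 \sqrt{2}}{1777} \approx -1010.1$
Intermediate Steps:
$u = -505$ ($u = 5 \left(-101\right) = -505$)
$X{\left(V \right)} = -8 + 2 \sqrt{2} \sqrt{V}$ ($X{\left(V \right)} = -8 + 2 \sqrt{V + V} = -8 + 2 \sqrt{2 V} = -8 + 2 \sqrt{2} \sqrt{V}$)
$F{\left(E,f \right)} = -8 + 2 \sqrt{2} \sqrt{\left(-2 + f\right)^{2}}$ ($F{\left(E,f \right)} = -8 + 2 \sqrt{2} \sqrt{\left(f - 2\right)^{2}} = -8 + 2 \sqrt{2} \sqrt{\left(-2 + f\right)^{2}}$)
$\left(u + \frac{1}{-35 + F{\left(6,5 \right)}}\right) n{\left(7 \right)} = \left(-505 + \frac{1}{-35 - \left(8 - 2 \sqrt{2} \sqrt{\left(-2 + 5\right)^{2}}\right)}\right) 2 = \left(-505 + \frac{1}{-35 - \left(8 - 2 \sqrt{2} \sqrt{3^{2}}\right)}\right) 2 = \left(-505 + \frac{1}{-35 - \left(8 - 2 \sqrt{2} \sqrt{9}\right)}\right) 2 = \left(-505 + \frac{1}{-35 - \left(8 - 2 \sqrt{2} \cdot 3\right)}\right) 2 = \left(-505 + \frac{1}{-35 - \left(8 - 6 \sqrt{2}\right)}\right) 2 = \left(-505 + \frac{1}{-43 + 6 \sqrt{2}}\right) 2 = -1010 + \frac{2}{-43 + 6 \sqrt{2}}$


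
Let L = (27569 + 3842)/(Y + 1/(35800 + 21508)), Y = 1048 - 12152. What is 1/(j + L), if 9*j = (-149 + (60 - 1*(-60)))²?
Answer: 5727132279/518967779779 ≈ 0.011036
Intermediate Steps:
Y = -11104
j = 841/9 (j = (-149 + (60 - 1*(-60)))²/9 = (-149 + (60 + 60))²/9 = (-149 + 120)²/9 = (⅑)*(-29)² = (⅑)*841 = 841/9 ≈ 93.444)
L = -1800101588/636348031 (L = (27569 + 3842)/(-11104 + 1/(35800 + 21508)) = 31411/(-11104 + 1/57308) = 31411/(-636348031/57308) = 31411*(-57308/636348031) = -1800101588/636348031 ≈ -2.8288)
1/(j + L) = 1/(841/9 - 1800101588/636348031) = 1/(518967779779/5727132279) = 5727132279/518967779779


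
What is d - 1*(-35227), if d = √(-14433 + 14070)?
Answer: 35227 + 11*I*√3 ≈ 35227.0 + 19.053*I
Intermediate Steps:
d = 11*I*√3 (d = √(-363) = 11*I*√3 ≈ 19.053*I)
d - 1*(-35227) = 11*I*√3 - 1*(-35227) = 11*I*√3 + 35227 = 35227 + 11*I*√3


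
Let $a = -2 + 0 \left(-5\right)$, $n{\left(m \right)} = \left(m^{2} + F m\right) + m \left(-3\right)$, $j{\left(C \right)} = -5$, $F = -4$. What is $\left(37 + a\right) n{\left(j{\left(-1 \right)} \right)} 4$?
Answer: $8400$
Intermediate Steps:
$n{\left(m \right)} = m^{2} - 7 m$ ($n{\left(m \right)} = \left(m^{2} - 4 m\right) + m \left(-3\right) = \left(m^{2} - 4 m\right) - 3 m = m^{2} - 7 m$)
$a = -2$ ($a = -2 + 0 = -2$)
$\left(37 + a\right) n{\left(j{\left(-1 \right)} \right)} 4 = \left(37 - 2\right) - 5 \left(-7 - 5\right) 4 = 35 \left(-5\right) \left(-12\right) 4 = 35 \cdot 60 \cdot 4 = 35 \cdot 240 = 8400$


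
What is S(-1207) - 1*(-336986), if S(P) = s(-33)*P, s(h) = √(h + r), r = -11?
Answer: 336986 - 2414*I*√11 ≈ 3.3699e+5 - 8006.3*I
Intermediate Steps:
s(h) = √(-11 + h) (s(h) = √(h - 11) = √(-11 + h))
S(P) = 2*I*P*√11 (S(P) = √(-11 - 33)*P = √(-44)*P = (2*I*√11)*P = 2*I*P*√11)
S(-1207) - 1*(-336986) = 2*I*(-1207)*√11 - 1*(-336986) = -2414*I*√11 + 336986 = 336986 - 2414*I*√11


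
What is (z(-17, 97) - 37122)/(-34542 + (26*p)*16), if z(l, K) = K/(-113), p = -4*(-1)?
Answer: 4194883/3715214 ≈ 1.1291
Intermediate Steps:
p = 4
z(l, K) = -K/113 (z(l, K) = K*(-1/113) = -K/113)
(z(-17, 97) - 37122)/(-34542 + (26*p)*16) = (-1/113*97 - 37122)/(-34542 + (26*4)*16) = (-97/113 - 37122)/(-34542 + 104*16) = -4194883/(113*(-34542 + 1664)) = -4194883/113/(-32878) = -4194883/113*(-1/32878) = 4194883/3715214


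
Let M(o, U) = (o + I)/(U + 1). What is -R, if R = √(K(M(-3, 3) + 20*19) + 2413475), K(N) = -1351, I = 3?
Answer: -2*√603031 ≈ -1553.1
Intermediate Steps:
M(o, U) = (3 + o)/(1 + U) (M(o, U) = (o + 3)/(U + 1) = (3 + o)/(1 + U))
R = 2*√603031 (R = √(-1351 + 2413475) = √2412124 = 2*√603031 ≈ 1553.1)
-R = -2*√603031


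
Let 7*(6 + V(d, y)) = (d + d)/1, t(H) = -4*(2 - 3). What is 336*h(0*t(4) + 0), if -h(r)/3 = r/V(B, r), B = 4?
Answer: 0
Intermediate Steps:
t(H) = 4 (t(H) = -4*(-1) = 4)
V(d, y) = -6 + 2*d/7 (V(d, y) = -6 + ((d + d)/1)/7 = -6 + ((2*d)*1)/7 = -6 + (2*d)/7 = -6 + 2*d/7)
h(r) = 21*r/34 (h(r) = -3*r/(-6 + (2/7)*4) = -3*r/(-6 + 8/7) = -3*r/(-34/7) = -3*r*(-7)/34 = -(-21)*r/34 = 21*r/34)
336*h(0*t(4) + 0) = 336*(21*(0*4 + 0)/34) = 336*(21*(0 + 0)/34) = 336*((21/34)*0) = 336*0 = 0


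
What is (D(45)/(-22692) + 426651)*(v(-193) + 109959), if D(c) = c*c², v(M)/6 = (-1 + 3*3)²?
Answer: 356094271911627/7564 ≈ 4.7078e+10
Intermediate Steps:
v(M) = 384 (v(M) = 6*(-1 + 3*3)² = 6*(-1 + 9)² = 6*8² = 6*64 = 384)
D(c) = c³
(D(45)/(-22692) + 426651)*(v(-193) + 109959) = (45³/(-22692) + 426651)*(384 + 109959) = (91125*(-1/22692) + 426651)*110343 = (-30375/7564 + 426651)*110343 = (3227157789/7564)*110343 = 356094271911627/7564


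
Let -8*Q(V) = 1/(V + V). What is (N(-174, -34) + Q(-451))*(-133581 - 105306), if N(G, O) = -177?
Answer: 27737625627/656 ≈ 4.2283e+7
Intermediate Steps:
Q(V) = -1/(16*V) (Q(V) = -1/(8*(V + V)) = -1/(2*V)/8 = -1/(16*V))
(N(-174, -34) + Q(-451))*(-133581 - 105306) = (-177 - 1/16/(-451))*(-133581 - 105306) = (-177 - 1/16*(-1/451))*(-238887) = (-177 + 1/7216)*(-238887) = -1277231/7216*(-238887) = 27737625627/656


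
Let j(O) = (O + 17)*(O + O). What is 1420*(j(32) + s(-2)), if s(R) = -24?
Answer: 4419040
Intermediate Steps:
j(O) = 2*O*(17 + O) (j(O) = (17 + O)*(2*O) = 2*O*(17 + O))
1420*(j(32) + s(-2)) = 1420*(2*32*(17 + 32) - 24) = 1420*(2*32*49 - 24) = 1420*(3136 - 24) = 1420*3112 = 4419040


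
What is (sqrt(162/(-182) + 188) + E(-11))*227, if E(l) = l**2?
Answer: 27467 + 227*sqrt(1549457)/91 ≈ 30572.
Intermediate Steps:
(sqrt(162/(-182) + 188) + E(-11))*227 = (sqrt(162/(-182) + 188) + (-11)**2)*227 = (sqrt(162*(-1/182) + 188) + 121)*227 = (sqrt(-81/91 + 188) + 121)*227 = (sqrt(17027/91) + 121)*227 = (sqrt(1549457)/91 + 121)*227 = (121 + sqrt(1549457)/91)*227 = 27467 + 227*sqrt(1549457)/91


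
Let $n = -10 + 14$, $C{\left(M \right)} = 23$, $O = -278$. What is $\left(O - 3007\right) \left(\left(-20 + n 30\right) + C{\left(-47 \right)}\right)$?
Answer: $-404055$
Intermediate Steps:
$n = 4$
$\left(O - 3007\right) \left(\left(-20 + n 30\right) + C{\left(-47 \right)}\right) = \left(-278 - 3007\right) \left(\left(-20 + 4 \cdot 30\right) + 23\right) = - 3285 \left(\left(-20 + 120\right) + 23\right) = - 3285 \left(100 + 23\right) = \left(-3285\right) 123 = -404055$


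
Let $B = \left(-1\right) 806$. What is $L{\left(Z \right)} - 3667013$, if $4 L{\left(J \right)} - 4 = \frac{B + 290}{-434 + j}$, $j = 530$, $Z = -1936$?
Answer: $- \frac{117344427}{32} \approx -3.667 \cdot 10^{6}$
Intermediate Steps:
$B = -806$
$L{\left(J \right)} = - \frac{11}{32}$ ($L{\left(J \right)} = 1 + \frac{\left(-806 + 290\right) \frac{1}{-434 + 530}}{4} = 1 + \frac{\left(-516\right) \frac{1}{96}}{4} = 1 + \frac{1}{4} \left(- \frac{43}{8}\right) = 1 - \frac{43}{32} = - \frac{11}{32}$)
$L{\left(Z \right)} - 3667013 = - \frac{11}{32} - 3667013 = - \frac{117344427}{32}$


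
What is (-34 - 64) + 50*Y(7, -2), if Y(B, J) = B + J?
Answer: 152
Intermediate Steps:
(-34 - 64) + 50*Y(7, -2) = (-34 - 64) + 50*(7 - 2) = -98 + 50*5 = -98 + 250 = 152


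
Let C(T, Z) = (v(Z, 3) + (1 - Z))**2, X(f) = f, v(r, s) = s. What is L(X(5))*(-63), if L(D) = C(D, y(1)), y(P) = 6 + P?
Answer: -567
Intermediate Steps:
C(T, Z) = (4 - Z)**2 (C(T, Z) = (3 + (1 - Z))**2 = (4 - Z)**2)
L(D) = 9 (L(D) = (4 - (6 + 1))**2 = (4 - 1*7)**2 = (4 - 7)**2 = (-3)**2 = 9)
L(X(5))*(-63) = 9*(-63) = -567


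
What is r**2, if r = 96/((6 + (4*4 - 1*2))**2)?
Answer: 36/625 ≈ 0.057600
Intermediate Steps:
r = 6/25 (r = 96/((6 + (16 - 2))**2) = 96/((6 + 14)**2) = 96/(20**2) = 96/400 = 96*(1/400) = 6/25 ≈ 0.24000)
r**2 = (6/25)**2 = 36/625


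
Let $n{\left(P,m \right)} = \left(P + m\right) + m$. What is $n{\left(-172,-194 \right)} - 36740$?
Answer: $-37300$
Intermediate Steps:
$n{\left(P,m \right)} = P + 2 m$
$n{\left(-172,-194 \right)} - 36740 = \left(-172 + 2 \left(-194\right)\right) - 36740 = \left(-172 - 388\right) - 36740 = -560 - 36740 = -37300$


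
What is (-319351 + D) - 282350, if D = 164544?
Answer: -437157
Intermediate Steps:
(-319351 + D) - 282350 = (-319351 + 164544) - 282350 = -154807 - 282350 = -437157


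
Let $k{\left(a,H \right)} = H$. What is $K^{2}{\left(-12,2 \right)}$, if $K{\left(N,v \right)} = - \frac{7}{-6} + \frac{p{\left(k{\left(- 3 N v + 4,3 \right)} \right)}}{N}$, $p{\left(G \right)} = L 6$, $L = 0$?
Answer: $\frac{49}{36} \approx 1.3611$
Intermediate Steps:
$p{\left(G \right)} = 0$ ($p{\left(G \right)} = 0 \cdot 6 = 0$)
$K{\left(N,v \right)} = \frac{7}{6}$ ($K{\left(N,v \right)} = - \frac{7}{-6} + \frac{0}{N} = \left(-7\right) \left(- \frac{1}{6}\right) + 0 = \frac{7}{6} + 0 = \frac{7}{6}$)
$K^{2}{\left(-12,2 \right)} = \left(\frac{7}{6}\right)^{2} = \frac{49}{36}$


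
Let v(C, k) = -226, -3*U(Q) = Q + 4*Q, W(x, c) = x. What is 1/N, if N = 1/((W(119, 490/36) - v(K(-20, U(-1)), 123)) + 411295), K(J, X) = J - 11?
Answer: 411640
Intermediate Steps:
U(Q) = -5*Q/3 (U(Q) = -(Q + 4*Q)/3 = -5*Q/3)
K(J, X) = -11 + J
N = 1/411640 (N = 1/((119 - 1*(-226)) + 411295) = 1/((119 + 226) + 411295) = 1/(345 + 411295) = 1/411640 ≈ 2.4293e-6)
1/N = 1/(1/411640) = 411640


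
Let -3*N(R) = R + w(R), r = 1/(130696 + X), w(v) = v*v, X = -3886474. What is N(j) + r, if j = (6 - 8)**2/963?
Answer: -4843377137/3482992088082 ≈ -0.0013906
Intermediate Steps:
w(v) = v**2
j = 4/963 (j = (-2)**2*(1/963) = 4*(1/963) = 4/963 ≈ 0.0041537)
r = -1/3755778 (r = 1/(130696 - 3886474) = 1/(-3755778) = -1/3755778 ≈ -2.6626e-7)
N(R) = -R/3 - R**2/3 (N(R) = -(R + R**2)/3 = -R/3 - R**2/3)
N(j) + r = (1/3)*(4/963)*(-1 - 1*4/963) - 1/3755778 = (1/3)*(4/963)*(-1 - 4/963) - 1/3755778 = (1/3)*(4/963)*(-967/963) - 1/3755778 = -3868/2782107 - 1/3755778 = -4843377137/3482992088082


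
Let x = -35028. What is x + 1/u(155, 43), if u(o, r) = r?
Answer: -1506203/43 ≈ -35028.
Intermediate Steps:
x + 1/u(155, 43) = -35028 + 1/43 = -1506203/43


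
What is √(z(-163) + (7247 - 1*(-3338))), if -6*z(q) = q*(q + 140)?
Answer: √358566/6 ≈ 99.801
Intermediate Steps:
z(q) = -q*(140 + q)/6 (z(q) = -q*(q + 140)/6 = -q*(140 + q)/6)
√(z(-163) + (7247 - 1*(-3338))) = √(-⅙*(-163)*(140 - 163) + (7247 - 1*(-3338))) = √(-⅙*(-163)*(-23) + (7247 + 3338)) = √(-3749/6 + 10585) = √(59761/6) = √358566/6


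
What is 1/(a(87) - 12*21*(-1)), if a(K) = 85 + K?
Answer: 1/424 ≈ 0.0023585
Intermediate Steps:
1/(a(87) - 12*21*(-1)) = 1/((85 + 87) - 12*21*(-1)) = 1/(172 - 252*(-1)) = 1/(172 - 1*(-252)) = 1/(172 + 252) = 1/424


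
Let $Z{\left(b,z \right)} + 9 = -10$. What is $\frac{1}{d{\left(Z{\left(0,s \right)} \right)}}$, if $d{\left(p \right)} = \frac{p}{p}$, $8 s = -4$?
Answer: $1$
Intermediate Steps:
$s = - \frac{1}{2}$ ($s = \frac{1}{8} \left(-4\right) = - \frac{1}{2} \approx -0.5$)
$Z{\left(b,z \right)} = -19$ ($Z{\left(b,z \right)} = -9 - 10 = -19$)
$d{\left(p \right)} = 1$
$\frac{1}{d{\left(Z{\left(0,s \right)} \right)}} = 1^{-1} = 1$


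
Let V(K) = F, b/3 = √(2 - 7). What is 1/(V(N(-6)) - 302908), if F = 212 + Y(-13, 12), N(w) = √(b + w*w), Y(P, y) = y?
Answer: -1/302684 ≈ -3.3038e-6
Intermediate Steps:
b = 3*I*√5 (b = 3*√(2 - 7) = 3*√(-5) = 3*(I*√5) = 3*I*√5 ≈ 6.7082*I)
N(w) = √(w² + 3*I*√5) (N(w) = √(3*I*√5 + w*w) = √(3*I*√5 + w²) = √(w² + 3*I*√5))
F = 224 (F = 212 + 12 = 224)
V(K) = 224
1/(V(N(-6)) - 302908) = 1/(224 - 302908) = 1/(-302684) = -1/302684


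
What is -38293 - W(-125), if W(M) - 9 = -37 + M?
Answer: -38140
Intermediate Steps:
W(M) = -28 + M (W(M) = 9 + (-37 + M) = -28 + M)
-38293 - W(-125) = -38293 - (-28 - 125) = -38293 - 1*(-153) = -38293 + 153 = -38140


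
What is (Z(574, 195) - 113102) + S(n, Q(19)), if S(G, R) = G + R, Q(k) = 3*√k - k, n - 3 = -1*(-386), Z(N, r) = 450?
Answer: -112282 + 3*√19 ≈ -1.1227e+5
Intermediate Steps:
n = 389 (n = 3 - 1*(-386) = 3 + 386 = 389)
Q(k) = -k + 3*√k
(Z(574, 195) - 113102) + S(n, Q(19)) = (450 - 113102) + (389 + (-1*19 + 3*√19)) = -112652 + (389 + (-19 + 3*√19)) = -112652 + (370 + 3*√19) = -112282 + 3*√19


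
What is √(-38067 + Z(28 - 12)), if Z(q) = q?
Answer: I*√38051 ≈ 195.07*I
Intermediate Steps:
√(-38067 + Z(28 - 12)) = √(-38067 + (28 - 12)) = √(-38067 + 16) = √(-38051) = I*√38051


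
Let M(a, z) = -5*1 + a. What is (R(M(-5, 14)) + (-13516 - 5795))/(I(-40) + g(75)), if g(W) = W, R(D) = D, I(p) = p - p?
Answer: -19321/75 ≈ -257.61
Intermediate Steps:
I(p) = 0
M(a, z) = -5 + a
(R(M(-5, 14)) + (-13516 - 5795))/(I(-40) + g(75)) = ((-5 - 5) + (-13516 - 5795))/(0 + 75) = (-10 - 19311)/75 = -19321*1/75 = -19321/75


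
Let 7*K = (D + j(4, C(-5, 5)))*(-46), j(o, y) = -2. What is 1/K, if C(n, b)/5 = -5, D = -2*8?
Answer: 7/828 ≈ 0.0084541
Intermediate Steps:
D = -16
C(n, b) = -25 (C(n, b) = 5*(-5) = -25)
K = 828/7 (K = ((-16 - 2)*(-46))/7 = (-18*(-46))/7 = (⅐)*828 = 828/7 ≈ 118.29)
1/K = 1/(828/7) = 7/828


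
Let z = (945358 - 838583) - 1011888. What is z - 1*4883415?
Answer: -5788528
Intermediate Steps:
z = -905113 (z = 106775 - 1011888 = -905113)
z - 1*4883415 = -905113 - 1*4883415 = -905113 - 4883415 = -5788528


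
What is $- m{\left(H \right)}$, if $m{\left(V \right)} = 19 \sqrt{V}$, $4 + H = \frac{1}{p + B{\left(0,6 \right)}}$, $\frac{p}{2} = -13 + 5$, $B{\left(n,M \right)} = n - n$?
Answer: $- \frac{19 i \sqrt{65}}{4} \approx - 38.296 i$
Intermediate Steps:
$B{\left(n,M \right)} = 0$
$p = -16$ ($p = 2 \left(-13 + 5\right) = 2 \left(-8\right) = -16$)
$H = - \frac{65}{16}$ ($H = -4 + \frac{1}{-16 + 0} = -4 + \frac{1}{-16} = -4 - \frac{1}{16} = - \frac{65}{16} \approx -4.0625$)
$- m{\left(H \right)} = - 19 \sqrt{- \frac{65}{16}} = - 19 \frac{i \sqrt{65}}{4} = - \frac{19 i \sqrt{65}}{4}$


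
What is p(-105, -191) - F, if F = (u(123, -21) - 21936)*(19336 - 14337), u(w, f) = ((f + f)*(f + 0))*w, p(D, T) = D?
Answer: -432663555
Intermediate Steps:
u(w, f) = 2*w*f² (u(w, f) = ((2*f)*f)*w = (2*f²)*w = 2*w*f²)
F = 432663450 (F = (2*123*(-21)² - 21936)*(19336 - 14337) = (2*123*441 - 21936)*4999 = (108486 - 21936)*4999 = 86550*4999 = 432663450)
p(-105, -191) - F = -105 - 1*432663450 = -105 - 432663450 = -432663555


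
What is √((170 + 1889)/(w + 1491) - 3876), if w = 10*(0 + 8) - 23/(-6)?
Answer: I*√345946504530/9449 ≈ 62.247*I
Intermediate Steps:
w = 503/6 (w = 10*8 - 23*(-⅙) = 80 + 23/6 = 503/6 ≈ 83.833)
√((170 + 1889)/(w + 1491) - 3876) = √((170 + 1889)/(503/6 + 1491) - 3876) = √(2059/(9449/6) - 3876) = √(2059*(6/9449) - 3876) = √(12354/9449 - 3876) = √(-36611970/9449) = I*√345946504530/9449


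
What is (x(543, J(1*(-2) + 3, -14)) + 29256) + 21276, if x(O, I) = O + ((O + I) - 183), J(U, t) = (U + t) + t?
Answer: 51408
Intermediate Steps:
J(U, t) = U + 2*t
x(O, I) = -183 + I + 2*O (x(O, I) = O + ((I + O) - 183) = O + (-183 + I + O) = -183 + I + 2*O)
(x(543, J(1*(-2) + 3, -14)) + 29256) + 21276 = ((-183 + ((1*(-2) + 3) + 2*(-14)) + 2*543) + 29256) + 21276 = ((-183 + ((-2 + 3) - 28) + 1086) + 29256) + 21276 = ((-183 + (1 - 28) + 1086) + 29256) + 21276 = ((-183 - 27 + 1086) + 29256) + 21276 = (876 + 29256) + 21276 = 30132 + 21276 = 51408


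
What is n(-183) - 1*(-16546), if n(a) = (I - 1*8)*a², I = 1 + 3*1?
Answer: -117410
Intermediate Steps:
I = 4 (I = 1 + 3 = 4)
n(a) = -4*a² (n(a) = (4 - 1*8)*a² = (4 - 8)*a² = -4*a²)
n(-183) - 1*(-16546) = -4*(-183)² - 1*(-16546) = -4*33489 + 16546 = -133956 + 16546 = -117410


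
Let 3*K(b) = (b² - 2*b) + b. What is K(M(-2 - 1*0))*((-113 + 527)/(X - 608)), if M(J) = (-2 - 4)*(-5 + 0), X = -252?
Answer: -6003/43 ≈ -139.60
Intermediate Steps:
M(J) = 30 (M(J) = -6*(-5) = 30)
K(b) = -b/3 + b²/3 (K(b) = ((b² - 2*b) + b)/3 = (b² - b)/3 = -b/3 + b²/3)
K(M(-2 - 1*0))*((-113 + 527)/(X - 608)) = ((⅓)*30*(-1 + 30))*((-113 + 527)/(-252 - 608)) = ((⅓)*30*29)*(414/(-860)) = 290*(414*(-1/860)) = 290*(-207/430) = -6003/43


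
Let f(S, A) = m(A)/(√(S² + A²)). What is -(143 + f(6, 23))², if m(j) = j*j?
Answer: -11833526/565 - 151294*√565/565 ≈ -27309.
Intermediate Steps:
m(j) = j²
f(S, A) = A²/√(A² + S²) (f(S, A) = A²/(√(S² + A²)) = A²/(√(A² + S²)) = A²/√(A² + S²))
-(143 + f(6, 23))² = -(143 + 23²/√(23² + 6²))² = -(143 + 529/√(529 + 36))² = -(143 + 529/√565)² = -(143 + 529*(√565/565))² = -(143 + 529*√565/565)²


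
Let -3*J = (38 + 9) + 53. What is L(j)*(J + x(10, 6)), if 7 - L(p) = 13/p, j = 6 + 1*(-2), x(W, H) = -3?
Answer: -545/4 ≈ -136.25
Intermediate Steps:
j = 4 (j = 6 - 2 = 4)
L(p) = 7 - 13/p
J = -100/3 (J = -((38 + 9) + 53)/3 = -(47 + 53)/3 = -⅓*100 = -100/3 ≈ -33.333)
L(j)*(J + x(10, 6)) = (7 - 13/4)*(-100/3 - 3) = (7 - 13*¼)*(-109/3) = (7 - 13/4)*(-109/3) = (15/4)*(-109/3) = -545/4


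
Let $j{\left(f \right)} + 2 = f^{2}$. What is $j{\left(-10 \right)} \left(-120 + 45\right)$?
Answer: $-7350$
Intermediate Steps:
$j{\left(f \right)} = -2 + f^{2}$
$j{\left(-10 \right)} \left(-120 + 45\right) = \left(-2 + \left(-10\right)^{2}\right) \left(-120 + 45\right) = \left(-2 + 100\right) \left(-75\right) = 98 \left(-75\right) = -7350$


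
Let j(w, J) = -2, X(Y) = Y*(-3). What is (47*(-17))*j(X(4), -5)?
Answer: 1598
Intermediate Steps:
X(Y) = -3*Y
(47*(-17))*j(X(4), -5) = (47*(-17))*(-2) = -799*(-2) = 1598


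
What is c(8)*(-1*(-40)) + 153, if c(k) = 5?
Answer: 353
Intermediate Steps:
c(8)*(-1*(-40)) + 153 = 5*(-1*(-40)) + 153 = 5*40 + 153 = 200 + 153 = 353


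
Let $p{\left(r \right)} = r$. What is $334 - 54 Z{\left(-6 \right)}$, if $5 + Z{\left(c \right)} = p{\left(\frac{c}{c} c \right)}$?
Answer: $928$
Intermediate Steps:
$Z{\left(c \right)} = -5 + c$ ($Z{\left(c \right)} = -5 + \frac{c}{c} c = -5 + 1 c = -5 + c$)
$334 - 54 Z{\left(-6 \right)} = 334 - 54 \left(-5 - 6\right) = 334 - -594 = 334 + 594 = 928$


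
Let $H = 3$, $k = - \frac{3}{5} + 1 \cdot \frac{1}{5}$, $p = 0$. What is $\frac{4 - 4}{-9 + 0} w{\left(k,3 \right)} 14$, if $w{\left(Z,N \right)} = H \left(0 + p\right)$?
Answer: $0$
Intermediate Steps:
$k = - \frac{2}{5}$ ($k = \left(-3\right) \frac{1}{5} + 1 \cdot \frac{1}{5} = - \frac{3}{5} + \frac{1}{5} = - \frac{2}{5} \approx -0.4$)
$w{\left(Z,N \right)} = 0$ ($w{\left(Z,N \right)} = 3 \left(0 + 0\right) = 3 \cdot 0 = 0$)
$\frac{4 - 4}{-9 + 0} w{\left(k,3 \right)} 14 = \frac{4 - 4}{-9 + 0} \cdot 0 \cdot 14 = \frac{0}{-9} \cdot 0 \cdot 14 = 0 \left(- \frac{1}{9}\right) 0 \cdot 14 = 0 \cdot 0 \cdot 14 = 0 \cdot 14 = 0$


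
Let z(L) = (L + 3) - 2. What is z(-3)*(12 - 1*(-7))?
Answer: -38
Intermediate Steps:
z(L) = 1 + L (z(L) = (3 + L) - 2 = 1 + L)
z(-3)*(12 - 1*(-7)) = (1 - 3)*(12 - 1*(-7)) = -2*(12 + 7) = -2*19 = -38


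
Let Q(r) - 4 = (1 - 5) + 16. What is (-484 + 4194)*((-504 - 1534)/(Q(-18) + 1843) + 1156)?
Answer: 7965243860/1859 ≈ 4.2847e+6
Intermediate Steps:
Q(r) = 16 (Q(r) = 4 + ((1 - 5) + 16) = 4 + (-4 + 16) = 4 + 12 = 16)
(-484 + 4194)*((-504 - 1534)/(Q(-18) + 1843) + 1156) = (-484 + 4194)*((-504 - 1534)/(16 + 1843) + 1156) = 3710*(-2038/1859 + 1156) = 3710*(2146966/1859) = 7965243860/1859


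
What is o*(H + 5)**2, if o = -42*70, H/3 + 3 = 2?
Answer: -11760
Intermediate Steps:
H = -3 (H = -9 + 3*2 = -9 + 6 = -3)
o = -2940
o*(H + 5)**2 = -2940*(-3 + 5)**2 = -2940*2**2 = -2940*4 = -11760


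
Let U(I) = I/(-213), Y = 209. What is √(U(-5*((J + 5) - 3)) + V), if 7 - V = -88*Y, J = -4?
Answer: √834742101/213 ≈ 135.64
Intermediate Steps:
V = 18399 (V = 7 - (-88)*209 = 7 - 1*(-18392) = 7 + 18392 = 18399)
U(I) = -I/213 (U(I) = I*(-1/213) = -I/213)
√(U(-5*((J + 5) - 3)) + V) = √(-(-5)*((-4 + 5) - 3)/213 + 18399) = √(-(-5)*(1 - 3)/213 + 18399) = √(-(-5)*(-2)/213 + 18399) = √(-1/213*10 + 18399) = √(-10/213 + 18399) = √(3918977/213) = √834742101/213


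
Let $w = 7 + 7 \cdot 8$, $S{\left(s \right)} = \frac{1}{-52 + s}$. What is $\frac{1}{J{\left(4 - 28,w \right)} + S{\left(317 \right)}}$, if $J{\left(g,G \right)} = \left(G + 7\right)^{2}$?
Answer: $\frac{265}{1298501} \approx 0.00020408$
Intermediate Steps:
$w = 63$ ($w = 7 + 56 = 63$)
$J{\left(g,G \right)} = \left(7 + G\right)^{2}$
$\frac{1}{J{\left(4 - 28,w \right)} + S{\left(317 \right)}} = \frac{1}{\left(7 + 63\right)^{2} + \frac{1}{-52 + 317}} = \frac{1}{70^{2} + \frac{1}{265}} = \frac{1}{4900 + \frac{1}{265}} = \frac{1}{\frac{1298501}{265}} = \frac{265}{1298501}$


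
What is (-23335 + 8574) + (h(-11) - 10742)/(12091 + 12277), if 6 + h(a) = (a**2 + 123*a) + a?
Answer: -359708039/24368 ≈ -14761.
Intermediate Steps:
h(a) = -6 + a**2 + 124*a (h(a) = -6 + ((a**2 + 123*a) + a) = -6 + (a**2 + 124*a) = -6 + a**2 + 124*a)
(-23335 + 8574) + (h(-11) - 10742)/(12091 + 12277) = (-23335 + 8574) + ((-6 + (-11)**2 + 124*(-11)) - 10742)/(12091 + 12277) = -14761 + ((-6 + 121 - 1364) - 10742)/24368 = -14761 + (-1249 - 10742)*(1/24368) = -14761 - 11991*1/24368 = -14761 - 11991/24368 = -359708039/24368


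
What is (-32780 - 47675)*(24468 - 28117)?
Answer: 293580295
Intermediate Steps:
(-32780 - 47675)*(24468 - 28117) = -80455*(-3649) = 293580295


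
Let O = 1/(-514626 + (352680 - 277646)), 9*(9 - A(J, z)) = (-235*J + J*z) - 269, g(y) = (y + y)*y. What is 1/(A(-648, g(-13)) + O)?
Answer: 3956328/29493985639 ≈ 0.00013414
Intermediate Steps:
g(y) = 2*y² (g(y) = (2*y)*y = 2*y²)
A(J, z) = 350/9 + 235*J/9 - J*z/9 (A(J, z) = 9 - ((-235*J + J*z) - 269)/9 = 9 - (-269 - 235*J + J*z)/9 = 9 + (269/9 + 235*J/9 - J*z/9) = 350/9 + 235*J/9 - J*z/9)
O = -1/439592 (O = 1/(-514626 + 75034) = 1/(-439592) = -1/439592 ≈ -2.2748e-6)
1/(A(-648, g(-13)) + O) = 1/((350/9 + (235/9)*(-648) - ⅑*(-648)*2*(-13)²) - 1/439592) = 1/((350/9 - 16920 - ⅑*(-648)*2*169) - 1/439592) = 1/((350/9 - 16920 - ⅑*(-648)*338) - 1/439592) = 1/((350/9 - 16920 + 24336) - 1/439592) = 1/(67094/9 - 1/439592) = 1/(29493985639/3956328) = 3956328/29493985639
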